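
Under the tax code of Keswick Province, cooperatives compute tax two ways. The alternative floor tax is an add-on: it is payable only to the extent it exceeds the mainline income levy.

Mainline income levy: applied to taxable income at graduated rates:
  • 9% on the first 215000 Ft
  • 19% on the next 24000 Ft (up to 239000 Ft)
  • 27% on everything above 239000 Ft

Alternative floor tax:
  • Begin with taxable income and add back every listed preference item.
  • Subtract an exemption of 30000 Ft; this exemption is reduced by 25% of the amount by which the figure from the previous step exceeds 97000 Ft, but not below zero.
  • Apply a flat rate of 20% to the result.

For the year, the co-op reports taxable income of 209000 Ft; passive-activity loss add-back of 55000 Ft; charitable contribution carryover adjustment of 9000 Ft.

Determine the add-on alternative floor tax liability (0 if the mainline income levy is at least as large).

Mainline income levy:
  209000 Ft × 9% = 18810 Ft

Alternative floor tax:
  Adjusted income: 209000 Ft + 55000 Ft + 9000 Ft = 273000 Ft
  Exemption: 25% × (273000 Ft − 97000 Ft) = 44000 Ft ≥ 30000 Ft, so the exemption is fully phased out
  Base: 273000 Ft − 0 Ft = 273000 Ft
  273000 Ft × 20% = 54600 Ft

Excess of alternative floor tax over mainline income levy: 54600 Ft − 18810 Ft = 35790 Ft.

35790 Ft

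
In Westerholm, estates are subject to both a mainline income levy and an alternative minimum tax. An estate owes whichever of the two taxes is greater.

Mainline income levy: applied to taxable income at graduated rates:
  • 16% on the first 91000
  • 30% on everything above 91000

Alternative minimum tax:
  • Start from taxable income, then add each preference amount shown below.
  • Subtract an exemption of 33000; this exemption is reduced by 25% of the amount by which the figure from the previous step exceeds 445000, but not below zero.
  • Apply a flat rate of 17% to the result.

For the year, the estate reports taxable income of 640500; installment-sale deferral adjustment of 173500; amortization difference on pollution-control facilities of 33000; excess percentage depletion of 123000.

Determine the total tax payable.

179410

Alternative minimum tax:
  Adjusted income: 640500 + 173500 + 33000 + 123000 = 970000
  Exemption: 25% × (970000 − 445000) = 131250 ≥ 33000, so the exemption is fully phased out
  Base: 970000 − 0 = 970000
  970000 × 17% = 164900

Mainline income levy:
  91000 × 16% = 14560
  549500 × 30% = 164850
  → 179410

179410 > 164900, so the mainline income levy governs.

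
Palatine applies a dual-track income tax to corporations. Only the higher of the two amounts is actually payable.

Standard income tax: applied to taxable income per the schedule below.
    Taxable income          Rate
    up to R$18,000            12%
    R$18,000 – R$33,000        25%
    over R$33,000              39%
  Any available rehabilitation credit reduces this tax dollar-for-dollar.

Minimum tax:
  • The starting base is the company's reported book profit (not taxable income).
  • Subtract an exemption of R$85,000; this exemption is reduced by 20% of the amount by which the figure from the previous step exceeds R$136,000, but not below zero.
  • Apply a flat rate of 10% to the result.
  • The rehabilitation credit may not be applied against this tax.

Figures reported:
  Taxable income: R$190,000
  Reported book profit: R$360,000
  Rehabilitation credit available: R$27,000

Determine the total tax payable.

R$40,140

Minimum tax:
  Base (reported book profit): R$360,000
  Exemption: R$85,000 − 20% × (R$360,000 − R$136,000) = R$85,000 − R$44,800 = R$40,200
  Base: R$360,000 − R$40,200 = R$319,800
  R$319,800 × 10% = R$31,980

Standard income tax:
  R$18,000 × 12% = R$2,160
  R$15,000 × 25% = R$3,750
  R$157,000 × 39% = R$61,230
  → R$67,140
  Less rehabilitation credit R$27,000 → R$40,140

R$40,140 > R$31,980, so the standard income tax governs.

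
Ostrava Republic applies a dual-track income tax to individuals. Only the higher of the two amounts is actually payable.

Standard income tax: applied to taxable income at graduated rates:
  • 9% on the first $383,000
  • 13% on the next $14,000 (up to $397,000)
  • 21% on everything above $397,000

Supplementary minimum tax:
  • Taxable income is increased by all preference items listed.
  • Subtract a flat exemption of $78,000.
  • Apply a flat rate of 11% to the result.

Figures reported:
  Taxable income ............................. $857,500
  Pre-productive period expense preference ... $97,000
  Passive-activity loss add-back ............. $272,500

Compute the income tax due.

$132,995

Standard income tax:
  $383,000 × 9% = $34,470
  $14,000 × 13% = $1,820
  $460,500 × 21% = $96,705
  → $132,995

Supplementary minimum tax:
  Adjusted income: $857,500 + $97,000 + $272,500 = $1,227,000
  Less exemption $78,000 → base $1,149,000
  $1,149,000 × 11% = $126,390

$132,995 > $126,390, so the standard income tax governs.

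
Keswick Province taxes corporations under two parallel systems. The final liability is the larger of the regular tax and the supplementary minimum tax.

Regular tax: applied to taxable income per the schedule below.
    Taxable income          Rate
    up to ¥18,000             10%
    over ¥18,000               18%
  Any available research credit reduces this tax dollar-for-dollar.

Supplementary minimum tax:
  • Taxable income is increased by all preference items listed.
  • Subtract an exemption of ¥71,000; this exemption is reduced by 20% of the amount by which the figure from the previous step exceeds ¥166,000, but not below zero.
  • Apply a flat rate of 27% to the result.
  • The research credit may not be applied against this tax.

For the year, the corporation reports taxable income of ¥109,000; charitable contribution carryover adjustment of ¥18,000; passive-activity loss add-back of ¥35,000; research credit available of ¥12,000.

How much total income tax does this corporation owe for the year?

¥24,570

Supplementary minimum tax:
  Adjusted income: ¥109,000 + ¥18,000 + ¥35,000 = ¥162,000
  Exemption: ¥162,000 ≤ ¥166,000, so full ¥71,000 applies
  Base: ¥162,000 − ¥71,000 = ¥91,000
  ¥91,000 × 27% = ¥24,570

Regular tax:
  ¥18,000 × 10% = ¥1,800
  ¥91,000 × 18% = ¥16,380
  → ¥18,180
  Less research credit ¥12,000 → ¥6,180

¥24,570 > ¥6,180, so the supplementary minimum tax is the binding amount.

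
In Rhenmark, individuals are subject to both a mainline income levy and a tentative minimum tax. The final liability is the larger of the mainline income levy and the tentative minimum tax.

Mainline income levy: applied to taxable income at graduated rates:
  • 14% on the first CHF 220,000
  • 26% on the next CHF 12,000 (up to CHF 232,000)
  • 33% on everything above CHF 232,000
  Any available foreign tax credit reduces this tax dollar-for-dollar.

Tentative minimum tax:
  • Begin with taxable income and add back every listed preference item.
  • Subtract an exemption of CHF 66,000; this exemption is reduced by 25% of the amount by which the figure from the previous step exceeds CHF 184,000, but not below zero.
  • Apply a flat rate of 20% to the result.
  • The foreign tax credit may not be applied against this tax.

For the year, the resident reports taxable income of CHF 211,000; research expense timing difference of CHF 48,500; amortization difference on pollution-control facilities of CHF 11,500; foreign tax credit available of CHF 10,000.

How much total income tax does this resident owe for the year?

Mainline income levy:
  CHF 211,000 × 14% = CHF 29,540
  Less foreign tax credit CHF 10,000 → CHF 19,540

Tentative minimum tax:
  Adjusted income: CHF 211,000 + CHF 48,500 + CHF 11,500 = CHF 271,000
  Exemption: CHF 66,000 − 25% × (CHF 271,000 − CHF 184,000) = CHF 66,000 − CHF 21,750 = CHF 44,250
  Base: CHF 271,000 − CHF 44,250 = CHF 226,750
  CHF 226,750 × 20% = CHF 45,350

CHF 45,350 > CHF 19,540, so the tentative minimum tax is the binding amount.

CHF 45,350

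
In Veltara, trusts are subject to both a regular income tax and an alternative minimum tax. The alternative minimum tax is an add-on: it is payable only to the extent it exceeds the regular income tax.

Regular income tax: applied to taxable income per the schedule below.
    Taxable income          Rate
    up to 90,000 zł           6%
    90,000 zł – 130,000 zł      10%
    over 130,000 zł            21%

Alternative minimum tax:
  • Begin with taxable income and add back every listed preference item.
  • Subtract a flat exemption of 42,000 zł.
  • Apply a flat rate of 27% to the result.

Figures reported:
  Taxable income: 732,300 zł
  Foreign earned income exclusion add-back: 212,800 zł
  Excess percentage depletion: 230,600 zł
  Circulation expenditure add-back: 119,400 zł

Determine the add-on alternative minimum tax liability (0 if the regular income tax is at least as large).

202,454 zł

Regular income tax:
  90,000 zł × 6% = 5,400 zł
  40,000 zł × 10% = 4,000 zł
  602,300 zł × 21% = 126,483 zł
  → 135,883 zł

Alternative minimum tax:
  Adjusted income: 732,300 zł + 212,800 zł + 230,600 zł + 119,400 zł = 1,295,100 zł
  Less exemption 42,000 zł → base 1,253,100 zł
  1,253,100 zł × 27% = 338,337 zł

Excess of alternative minimum tax over regular income tax: 338,337 zł − 135,883 zł = 202,454 zł.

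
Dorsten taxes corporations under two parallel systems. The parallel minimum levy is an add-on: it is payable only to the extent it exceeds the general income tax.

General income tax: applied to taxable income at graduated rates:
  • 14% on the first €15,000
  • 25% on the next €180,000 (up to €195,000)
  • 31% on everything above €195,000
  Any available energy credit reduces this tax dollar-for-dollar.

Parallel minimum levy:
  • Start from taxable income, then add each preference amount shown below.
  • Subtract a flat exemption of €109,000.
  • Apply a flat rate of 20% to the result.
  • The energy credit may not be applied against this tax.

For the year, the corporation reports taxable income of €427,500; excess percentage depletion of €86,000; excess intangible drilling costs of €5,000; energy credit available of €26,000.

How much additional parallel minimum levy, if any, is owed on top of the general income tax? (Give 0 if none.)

General income tax:
  €15,000 × 14% = €2,100
  €180,000 × 25% = €45,000
  €232,500 × 31% = €72,075
  → €119,175
  Less energy credit €26,000 → €93,175

Parallel minimum levy:
  Adjusted income: €427,500 + €86,000 + €5,000 = €518,500
  Less exemption €109,000 → base €409,500
  €409,500 × 20% = €81,900

€81,900 ≤ €93,175, so no add-on is due.

€0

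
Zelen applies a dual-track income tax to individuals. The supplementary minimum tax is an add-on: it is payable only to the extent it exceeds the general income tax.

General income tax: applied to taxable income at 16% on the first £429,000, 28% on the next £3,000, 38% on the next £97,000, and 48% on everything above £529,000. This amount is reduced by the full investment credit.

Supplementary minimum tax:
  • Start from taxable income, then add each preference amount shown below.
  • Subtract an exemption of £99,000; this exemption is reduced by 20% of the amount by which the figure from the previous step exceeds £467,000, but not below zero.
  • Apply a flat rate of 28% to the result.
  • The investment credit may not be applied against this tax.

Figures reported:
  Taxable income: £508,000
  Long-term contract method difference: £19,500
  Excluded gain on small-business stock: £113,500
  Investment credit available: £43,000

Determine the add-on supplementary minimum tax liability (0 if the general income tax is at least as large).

Supplementary minimum tax:
  Adjusted income: £508,000 + £19,500 + £113,500 = £641,000
  Exemption: £99,000 − 20% × (£641,000 − £467,000) = £99,000 − £34,800 = £64,200
  Base: £641,000 − £64,200 = £576,800
  £576,800 × 28% = £161,504

General income tax:
  £429,000 × 16% = £68,640
  £3,000 × 28% = £840
  £76,000 × 38% = £28,880
  → £98,360
  Less investment credit £43,000 → £55,360

Excess of supplementary minimum tax over general income tax: £161,504 − £55,360 = £106,144.

£106,144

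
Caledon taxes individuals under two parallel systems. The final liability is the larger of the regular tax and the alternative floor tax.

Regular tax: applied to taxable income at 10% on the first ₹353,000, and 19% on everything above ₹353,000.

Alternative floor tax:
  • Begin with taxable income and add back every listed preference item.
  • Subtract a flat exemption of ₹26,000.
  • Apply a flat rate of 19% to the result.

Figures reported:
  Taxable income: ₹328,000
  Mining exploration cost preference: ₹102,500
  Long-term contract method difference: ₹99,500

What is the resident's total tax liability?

₹95,760

Alternative floor tax:
  Adjusted income: ₹328,000 + ₹102,500 + ₹99,500 = ₹530,000
  Less exemption ₹26,000 → base ₹504,000
  ₹504,000 × 19% = ₹95,760

Regular tax:
  ₹328,000 × 10% = ₹32,800

₹95,760 > ₹32,800, so the alternative floor tax is the binding amount.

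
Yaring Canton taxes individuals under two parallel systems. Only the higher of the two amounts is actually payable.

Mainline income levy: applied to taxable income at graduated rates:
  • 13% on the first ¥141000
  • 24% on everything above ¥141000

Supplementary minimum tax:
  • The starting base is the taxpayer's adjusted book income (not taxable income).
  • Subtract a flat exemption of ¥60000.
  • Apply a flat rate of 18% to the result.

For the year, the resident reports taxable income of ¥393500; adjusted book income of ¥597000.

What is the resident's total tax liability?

Mainline income levy:
  ¥141000 × 13% = ¥18330
  ¥252500 × 24% = ¥60600
  → ¥78930

Supplementary minimum tax:
  Base (adjusted book income): ¥597000
  Less exemption ¥60000 → base ¥537000
  ¥537000 × 18% = ¥96660

¥96660 > ¥78930, so the supplementary minimum tax is the binding amount.

¥96660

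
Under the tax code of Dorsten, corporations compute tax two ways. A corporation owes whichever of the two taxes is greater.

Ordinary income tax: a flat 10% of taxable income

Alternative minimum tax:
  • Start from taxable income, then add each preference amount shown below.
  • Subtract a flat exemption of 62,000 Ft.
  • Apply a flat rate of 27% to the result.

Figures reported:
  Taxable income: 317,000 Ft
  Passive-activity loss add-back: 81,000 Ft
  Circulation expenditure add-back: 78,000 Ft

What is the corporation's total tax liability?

111,780 Ft

Ordinary income tax:
  317,000 Ft × 10% = 31,700 Ft

Alternative minimum tax:
  Adjusted income: 317,000 Ft + 81,000 Ft + 78,000 Ft = 476,000 Ft
  Less exemption 62,000 Ft → base 414,000 Ft
  414,000 Ft × 27% = 111,780 Ft

111,780 Ft > 31,700 Ft, so the alternative minimum tax is the binding amount.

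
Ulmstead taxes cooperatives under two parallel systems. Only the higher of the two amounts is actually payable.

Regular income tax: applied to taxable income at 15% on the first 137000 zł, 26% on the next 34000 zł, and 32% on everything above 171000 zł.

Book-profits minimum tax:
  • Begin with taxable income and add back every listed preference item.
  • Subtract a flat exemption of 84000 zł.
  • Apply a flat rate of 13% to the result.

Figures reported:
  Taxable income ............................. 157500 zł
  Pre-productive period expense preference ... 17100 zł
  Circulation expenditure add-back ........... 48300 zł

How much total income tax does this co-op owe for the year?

25880 zł

Book-profits minimum tax:
  Adjusted income: 157500 zł + 17100 zł + 48300 zł = 222900 zł
  Less exemption 84000 zł → base 138900 zł
  138900 zł × 13% = 18057 zł

Regular income tax:
  137000 zł × 15% = 20550 zł
  20500 zł × 26% = 5330 zł
  → 25880 zł

25880 zł > 18057 zł, so the regular income tax governs.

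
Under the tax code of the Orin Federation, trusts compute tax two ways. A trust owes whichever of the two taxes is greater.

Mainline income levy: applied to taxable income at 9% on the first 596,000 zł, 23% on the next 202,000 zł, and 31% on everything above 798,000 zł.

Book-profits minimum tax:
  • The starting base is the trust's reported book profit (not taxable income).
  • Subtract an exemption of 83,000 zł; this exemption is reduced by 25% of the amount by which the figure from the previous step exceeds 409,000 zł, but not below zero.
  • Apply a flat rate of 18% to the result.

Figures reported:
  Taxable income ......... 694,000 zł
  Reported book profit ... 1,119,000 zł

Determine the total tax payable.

201,420 zł

Mainline income levy:
  596,000 zł × 9% = 53,640 zł
  98,000 zł × 23% = 22,540 zł
  → 76,180 zł

Book-profits minimum tax:
  Base (reported book profit): 1,119,000 zł
  Exemption: 25% × (1,119,000 zł − 409,000 zł) = 177,500 zł ≥ 83,000 zł, so the exemption is fully phased out
  Base: 1,119,000 zł − 0 zł = 1,119,000 zł
  1,119,000 zł × 18% = 201,420 zł

201,420 zł > 76,180 zł, so the book-profits minimum tax is the binding amount.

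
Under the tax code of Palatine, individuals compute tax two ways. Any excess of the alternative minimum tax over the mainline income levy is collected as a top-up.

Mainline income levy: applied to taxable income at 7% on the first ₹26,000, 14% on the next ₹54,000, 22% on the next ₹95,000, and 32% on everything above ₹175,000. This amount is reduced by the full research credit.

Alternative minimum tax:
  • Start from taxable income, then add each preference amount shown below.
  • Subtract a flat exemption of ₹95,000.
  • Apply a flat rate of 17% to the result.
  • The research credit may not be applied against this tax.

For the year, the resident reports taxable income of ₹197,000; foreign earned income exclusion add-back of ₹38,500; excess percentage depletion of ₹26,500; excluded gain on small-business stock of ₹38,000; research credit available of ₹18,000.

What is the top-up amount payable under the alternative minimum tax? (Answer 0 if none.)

Mainline income levy:
  ₹26,000 × 7% = ₹1,820
  ₹54,000 × 14% = ₹7,560
  ₹95,000 × 22% = ₹20,900
  ₹22,000 × 32% = ₹7,040
  → ₹37,320
  Less research credit ₹18,000 → ₹19,320

Alternative minimum tax:
  Adjusted income: ₹197,000 + ₹38,500 + ₹26,500 + ₹38,000 = ₹300,000
  Less exemption ₹95,000 → base ₹205,000
  ₹205,000 × 17% = ₹34,850

Excess of alternative minimum tax over mainline income levy: ₹34,850 − ₹19,320 = ₹15,530.

₹15,530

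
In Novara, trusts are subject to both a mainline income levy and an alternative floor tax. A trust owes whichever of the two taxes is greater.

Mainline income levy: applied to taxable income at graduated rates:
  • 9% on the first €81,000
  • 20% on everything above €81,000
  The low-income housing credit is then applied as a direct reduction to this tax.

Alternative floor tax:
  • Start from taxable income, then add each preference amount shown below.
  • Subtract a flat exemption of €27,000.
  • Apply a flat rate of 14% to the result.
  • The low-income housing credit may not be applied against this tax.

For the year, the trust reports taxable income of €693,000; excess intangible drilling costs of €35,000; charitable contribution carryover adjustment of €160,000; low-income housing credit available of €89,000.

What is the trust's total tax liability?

€120,540

Alternative floor tax:
  Adjusted income: €693,000 + €35,000 + €160,000 = €888,000
  Less exemption €27,000 → base €861,000
  €861,000 × 14% = €120,540

Mainline income levy:
  €81,000 × 9% = €7,290
  €612,000 × 20% = €122,400
  → €129,690
  Less low-income housing credit €89,000 → €40,690

€120,540 > €40,690, so the alternative floor tax is the binding amount.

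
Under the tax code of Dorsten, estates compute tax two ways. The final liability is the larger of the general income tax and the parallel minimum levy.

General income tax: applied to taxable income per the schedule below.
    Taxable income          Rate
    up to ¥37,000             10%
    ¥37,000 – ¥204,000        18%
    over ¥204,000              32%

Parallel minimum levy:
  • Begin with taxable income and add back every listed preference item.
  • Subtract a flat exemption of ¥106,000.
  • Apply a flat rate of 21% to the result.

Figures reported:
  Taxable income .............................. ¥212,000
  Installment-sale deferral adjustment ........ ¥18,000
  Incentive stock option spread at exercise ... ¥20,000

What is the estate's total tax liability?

General income tax:
  ¥37,000 × 10% = ¥3,700
  ¥167,000 × 18% = ¥30,060
  ¥8,000 × 32% = ¥2,560
  → ¥36,320

Parallel minimum levy:
  Adjusted income: ¥212,000 + ¥18,000 + ¥20,000 = ¥250,000
  Less exemption ¥106,000 → base ¥144,000
  ¥144,000 × 21% = ¥30,240

¥36,320 > ¥30,240, so the general income tax governs.

¥36,320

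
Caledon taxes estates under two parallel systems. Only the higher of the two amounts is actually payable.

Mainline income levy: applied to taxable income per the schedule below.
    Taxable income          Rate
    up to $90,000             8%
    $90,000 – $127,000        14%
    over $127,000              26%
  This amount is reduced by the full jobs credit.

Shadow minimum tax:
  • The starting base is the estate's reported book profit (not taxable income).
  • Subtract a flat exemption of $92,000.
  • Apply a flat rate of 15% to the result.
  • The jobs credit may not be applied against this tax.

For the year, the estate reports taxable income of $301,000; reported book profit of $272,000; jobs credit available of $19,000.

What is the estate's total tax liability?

Shadow minimum tax:
  Base (reported book profit): $272,000
  Less exemption $92,000 → base $180,000
  $180,000 × 15% = $27,000

Mainline income levy:
  $90,000 × 8% = $7,200
  $37,000 × 14% = $5,180
  $174,000 × 26% = $45,240
  → $57,620
  Less jobs credit $19,000 → $38,620

$38,620 > $27,000, so the mainline income levy governs.

$38,620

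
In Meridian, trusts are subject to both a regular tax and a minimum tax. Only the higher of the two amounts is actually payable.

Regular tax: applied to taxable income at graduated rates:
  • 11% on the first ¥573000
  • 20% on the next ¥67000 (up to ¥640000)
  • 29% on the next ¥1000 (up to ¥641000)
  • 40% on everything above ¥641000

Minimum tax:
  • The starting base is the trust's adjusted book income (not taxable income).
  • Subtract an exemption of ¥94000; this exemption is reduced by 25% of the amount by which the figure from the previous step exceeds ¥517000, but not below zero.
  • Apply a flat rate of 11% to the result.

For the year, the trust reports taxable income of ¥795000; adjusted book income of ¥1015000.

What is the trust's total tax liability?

¥138320

Minimum tax:
  Base (adjusted book income): ¥1015000
  Exemption: 25% × (¥1015000 − ¥517000) = ¥124500 ≥ ¥94000, so the exemption is fully phased out
  Base: ¥1015000 − ¥0 = ¥1015000
  ¥1015000 × 11% = ¥111650

Regular tax:
  ¥573000 × 11% = ¥63030
  ¥67000 × 20% = ¥13400
  ¥1000 × 29% = ¥290
  ¥154000 × 40% = ¥61600
  → ¥138320

¥138320 > ¥111650, so the regular tax governs.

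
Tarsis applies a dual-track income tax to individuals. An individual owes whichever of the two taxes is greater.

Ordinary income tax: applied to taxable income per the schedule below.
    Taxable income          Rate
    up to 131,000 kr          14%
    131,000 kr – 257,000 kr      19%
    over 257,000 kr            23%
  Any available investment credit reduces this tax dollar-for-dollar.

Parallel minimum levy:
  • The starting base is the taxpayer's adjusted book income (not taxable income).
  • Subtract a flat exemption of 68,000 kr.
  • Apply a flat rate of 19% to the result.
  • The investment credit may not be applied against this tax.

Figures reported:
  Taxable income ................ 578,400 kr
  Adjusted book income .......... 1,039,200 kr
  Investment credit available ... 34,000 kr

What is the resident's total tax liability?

Ordinary income tax:
  131,000 kr × 14% = 18,340 kr
  126,000 kr × 19% = 23,940 kr
  321,400 kr × 23% = 73,922 kr
  → 116,202 kr
  Less investment credit 34,000 kr → 82,202 kr

Parallel minimum levy:
  Base (adjusted book income): 1,039,200 kr
  Less exemption 68,000 kr → base 971,200 kr
  971,200 kr × 19% = 184,528 kr

184,528 kr > 82,202 kr, so the parallel minimum levy is the binding amount.

184,528 kr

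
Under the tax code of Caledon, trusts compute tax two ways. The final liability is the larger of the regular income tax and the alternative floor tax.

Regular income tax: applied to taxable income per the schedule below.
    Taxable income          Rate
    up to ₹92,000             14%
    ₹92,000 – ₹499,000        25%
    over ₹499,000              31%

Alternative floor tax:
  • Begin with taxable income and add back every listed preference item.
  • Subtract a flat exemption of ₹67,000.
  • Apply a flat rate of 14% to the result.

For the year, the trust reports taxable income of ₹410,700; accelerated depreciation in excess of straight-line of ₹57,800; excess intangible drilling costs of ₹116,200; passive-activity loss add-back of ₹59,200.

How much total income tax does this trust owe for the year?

₹92,555

Regular income tax:
  ₹92,000 × 14% = ₹12,880
  ₹318,700 × 25% = ₹79,675
  → ₹92,555

Alternative floor tax:
  Adjusted income: ₹410,700 + ₹57,800 + ₹116,200 + ₹59,200 = ₹643,900
  Less exemption ₹67,000 → base ₹576,900
  ₹576,900 × 14% = ₹80,766

₹92,555 > ₹80,766, so the regular income tax governs.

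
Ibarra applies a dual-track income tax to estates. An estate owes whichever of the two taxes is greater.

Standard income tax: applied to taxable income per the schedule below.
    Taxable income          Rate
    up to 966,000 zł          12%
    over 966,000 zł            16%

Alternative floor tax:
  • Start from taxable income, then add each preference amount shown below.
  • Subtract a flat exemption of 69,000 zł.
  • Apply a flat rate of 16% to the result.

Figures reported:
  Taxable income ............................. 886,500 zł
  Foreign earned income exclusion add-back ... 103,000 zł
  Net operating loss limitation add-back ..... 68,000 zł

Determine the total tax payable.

Alternative floor tax:
  Adjusted income: 886,500 zł + 103,000 zł + 68,000 zł = 1,057,500 zł
  Less exemption 69,000 zł → base 988,500 zł
  988,500 zł × 16% = 158,160 zł

Standard income tax:
  886,500 zł × 12% = 106,380 zł

158,160 zł > 106,380 zł, so the alternative floor tax is the binding amount.

158,160 zł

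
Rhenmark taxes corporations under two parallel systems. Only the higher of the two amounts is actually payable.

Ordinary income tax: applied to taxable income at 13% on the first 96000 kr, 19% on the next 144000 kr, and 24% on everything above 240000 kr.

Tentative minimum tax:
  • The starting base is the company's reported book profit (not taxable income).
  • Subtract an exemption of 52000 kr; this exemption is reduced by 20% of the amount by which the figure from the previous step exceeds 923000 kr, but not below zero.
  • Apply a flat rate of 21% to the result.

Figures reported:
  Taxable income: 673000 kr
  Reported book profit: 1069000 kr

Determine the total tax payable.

Ordinary income tax:
  96000 kr × 13% = 12480 kr
  144000 kr × 19% = 27360 kr
  433000 kr × 24% = 103920 kr
  → 143760 kr

Tentative minimum tax:
  Base (reported book profit): 1069000 kr
  Exemption: 52000 kr − 20% × (1069000 kr − 923000 kr) = 52000 kr − 29200 kr = 22800 kr
  Base: 1069000 kr − 22800 kr = 1046200 kr
  1046200 kr × 21% = 219702 kr

219702 kr > 143760 kr, so the tentative minimum tax is the binding amount.

219702 kr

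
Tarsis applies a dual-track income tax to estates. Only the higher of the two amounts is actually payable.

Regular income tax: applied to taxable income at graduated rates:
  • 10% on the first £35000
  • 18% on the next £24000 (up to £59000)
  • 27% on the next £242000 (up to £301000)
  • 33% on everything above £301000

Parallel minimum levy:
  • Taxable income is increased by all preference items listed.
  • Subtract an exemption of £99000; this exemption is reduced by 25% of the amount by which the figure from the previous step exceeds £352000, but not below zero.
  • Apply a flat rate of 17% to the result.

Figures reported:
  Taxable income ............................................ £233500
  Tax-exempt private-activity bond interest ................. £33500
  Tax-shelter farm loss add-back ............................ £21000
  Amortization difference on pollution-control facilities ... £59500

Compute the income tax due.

Parallel minimum levy:
  Adjusted income: £233500 + £33500 + £21000 + £59500 = £347500
  Exemption: £347500 ≤ £352000, so full £99000 applies
  Base: £347500 − £99000 = £248500
  £248500 × 17% = £42245

Regular income tax:
  £35000 × 10% = £3500
  £24000 × 18% = £4320
  £174500 × 27% = £47115
  → £54935

£54935 > £42245, so the regular income tax governs.

£54935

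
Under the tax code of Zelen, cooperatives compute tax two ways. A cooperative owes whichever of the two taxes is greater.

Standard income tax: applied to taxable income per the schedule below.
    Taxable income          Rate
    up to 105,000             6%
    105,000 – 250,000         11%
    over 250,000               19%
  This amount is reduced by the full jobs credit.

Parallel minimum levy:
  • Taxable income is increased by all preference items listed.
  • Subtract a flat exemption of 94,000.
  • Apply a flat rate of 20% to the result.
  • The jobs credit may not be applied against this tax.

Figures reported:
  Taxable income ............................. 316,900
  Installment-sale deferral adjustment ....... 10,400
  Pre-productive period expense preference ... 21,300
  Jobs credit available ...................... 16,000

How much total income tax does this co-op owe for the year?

Standard income tax:
  105,000 × 6% = 6,300
  145,000 × 11% = 15,950
  66,900 × 19% = 12,711
  → 34,961
  Less jobs credit 16,000 → 18,961

Parallel minimum levy:
  Adjusted income: 316,900 + 10,400 + 21,300 = 348,600
  Less exemption 94,000 → base 254,600
  254,600 × 20% = 50,920

50,920 > 18,961, so the parallel minimum levy is the binding amount.

50,920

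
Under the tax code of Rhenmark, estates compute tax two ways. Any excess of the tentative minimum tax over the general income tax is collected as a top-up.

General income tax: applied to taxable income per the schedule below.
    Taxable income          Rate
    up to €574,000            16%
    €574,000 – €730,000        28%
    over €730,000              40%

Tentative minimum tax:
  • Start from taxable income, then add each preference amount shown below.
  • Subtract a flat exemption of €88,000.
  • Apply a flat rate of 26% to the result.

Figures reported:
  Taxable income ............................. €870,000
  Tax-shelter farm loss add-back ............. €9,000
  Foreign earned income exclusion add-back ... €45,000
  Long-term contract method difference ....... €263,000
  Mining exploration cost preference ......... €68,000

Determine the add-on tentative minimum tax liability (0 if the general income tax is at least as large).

General income tax:
  €574,000 × 16% = €91,840
  €156,000 × 28% = €43,680
  €140,000 × 40% = €56,000
  → €191,520

Tentative minimum tax:
  Adjusted income: €870,000 + €9,000 + €45,000 + €263,000 + €68,000 = €1,255,000
  Less exemption €88,000 → base €1,167,000
  €1,167,000 × 26% = €303,420

Excess of tentative minimum tax over general income tax: €303,420 − €191,520 = €111,900.

€111,900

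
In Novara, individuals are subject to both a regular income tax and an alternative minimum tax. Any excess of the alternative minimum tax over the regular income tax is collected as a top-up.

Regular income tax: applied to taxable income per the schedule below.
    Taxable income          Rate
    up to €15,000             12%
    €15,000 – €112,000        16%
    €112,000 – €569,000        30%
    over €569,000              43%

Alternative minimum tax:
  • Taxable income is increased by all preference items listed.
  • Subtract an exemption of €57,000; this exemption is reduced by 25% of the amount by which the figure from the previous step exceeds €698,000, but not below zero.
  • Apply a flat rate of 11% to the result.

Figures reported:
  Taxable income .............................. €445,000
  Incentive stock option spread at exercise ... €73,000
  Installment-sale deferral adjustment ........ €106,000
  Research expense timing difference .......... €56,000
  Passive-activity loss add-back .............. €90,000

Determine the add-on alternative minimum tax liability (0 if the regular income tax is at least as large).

€0

Regular income tax:
  €15,000 × 12% = €1,800
  €97,000 × 16% = €15,520
  €333,000 × 30% = €99,900
  → €117,220

Alternative minimum tax:
  Adjusted income: €445,000 + €73,000 + €106,000 + €56,000 + €90,000 = €770,000
  Exemption: €57,000 − 25% × (€770,000 − €698,000) = €57,000 − €18,000 = €39,000
  Base: €770,000 − €39,000 = €731,000
  €731,000 × 11% = €80,410

€80,410 ≤ €117,220, so no add-on is due.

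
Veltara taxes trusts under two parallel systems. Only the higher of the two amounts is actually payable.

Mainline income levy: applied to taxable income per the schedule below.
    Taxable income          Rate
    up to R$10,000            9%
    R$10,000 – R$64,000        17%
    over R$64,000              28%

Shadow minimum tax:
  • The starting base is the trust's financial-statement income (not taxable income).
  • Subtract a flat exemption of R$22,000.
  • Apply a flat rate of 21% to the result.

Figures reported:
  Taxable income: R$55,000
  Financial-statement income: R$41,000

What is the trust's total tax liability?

Mainline income levy:
  R$10,000 × 9% = R$900
  R$45,000 × 17% = R$7,650
  → R$8,550

Shadow minimum tax:
  Base (financial-statement income): R$41,000
  Less exemption R$22,000 → base R$19,000
  R$19,000 × 21% = R$3,990

R$8,550 > R$3,990, so the mainline income levy governs.

R$8,550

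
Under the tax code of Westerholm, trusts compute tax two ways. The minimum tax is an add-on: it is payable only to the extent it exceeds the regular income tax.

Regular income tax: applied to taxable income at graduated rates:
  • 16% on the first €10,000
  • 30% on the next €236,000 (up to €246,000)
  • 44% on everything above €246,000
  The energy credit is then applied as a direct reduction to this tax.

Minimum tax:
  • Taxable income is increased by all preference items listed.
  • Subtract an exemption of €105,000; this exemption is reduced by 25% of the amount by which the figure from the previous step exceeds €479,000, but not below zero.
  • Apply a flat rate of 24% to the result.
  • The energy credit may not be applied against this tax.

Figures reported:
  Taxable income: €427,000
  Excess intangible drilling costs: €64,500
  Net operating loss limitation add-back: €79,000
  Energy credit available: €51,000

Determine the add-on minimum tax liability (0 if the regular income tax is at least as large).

€16,170

Minimum tax:
  Adjusted income: €427,000 + €64,500 + €79,000 = €570,500
  Exemption: €105,000 − 25% × (€570,500 − €479,000) = €105,000 − €22,875 = €82,125
  Base: €570,500 − €82,125 = €488,375
  €488,375 × 24% = €117,210

Regular income tax:
  €10,000 × 16% = €1,600
  €236,000 × 30% = €70,800
  €181,000 × 44% = €79,640
  → €152,040
  Less energy credit €51,000 → €101,040

Excess of minimum tax over regular income tax: €117,210 − €101,040 = €16,170.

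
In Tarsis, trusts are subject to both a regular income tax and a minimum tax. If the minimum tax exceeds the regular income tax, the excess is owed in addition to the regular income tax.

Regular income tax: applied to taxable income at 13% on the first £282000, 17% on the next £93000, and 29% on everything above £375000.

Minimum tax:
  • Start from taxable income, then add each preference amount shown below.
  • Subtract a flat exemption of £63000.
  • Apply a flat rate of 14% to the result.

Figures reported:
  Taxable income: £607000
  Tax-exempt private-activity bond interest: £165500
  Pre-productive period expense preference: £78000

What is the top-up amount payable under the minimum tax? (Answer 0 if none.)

£0

Minimum tax:
  Adjusted income: £607000 + £165500 + £78000 = £850500
  Less exemption £63000 → base £787500
  £787500 × 14% = £110250

Regular income tax:
  £282000 × 13% = £36660
  £93000 × 17% = £15810
  £232000 × 29% = £67280
  → £119750

£110250 ≤ £119750, so no add-on is due.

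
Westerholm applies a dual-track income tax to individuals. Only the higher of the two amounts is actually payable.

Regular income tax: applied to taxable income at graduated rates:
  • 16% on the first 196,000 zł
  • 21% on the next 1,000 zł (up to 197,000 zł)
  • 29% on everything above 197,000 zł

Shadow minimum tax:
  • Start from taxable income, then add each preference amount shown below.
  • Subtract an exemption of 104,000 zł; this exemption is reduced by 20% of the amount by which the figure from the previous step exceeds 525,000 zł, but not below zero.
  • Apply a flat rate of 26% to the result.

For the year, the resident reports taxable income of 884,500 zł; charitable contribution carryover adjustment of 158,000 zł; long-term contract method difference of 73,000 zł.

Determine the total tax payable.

290,030 zł

Regular income tax:
  196,000 zł × 16% = 31,360 zł
  1,000 zł × 21% = 210 zł
  687,500 zł × 29% = 199,375 zł
  → 230,945 zł

Shadow minimum tax:
  Adjusted income: 884,500 zł + 158,000 zł + 73,000 zł = 1,115,500 zł
  Exemption: 20% × (1,115,500 zł − 525,000 zł) = 118,100 zł ≥ 104,000 zł, so the exemption is fully phased out
  Base: 1,115,500 zł − 0 zł = 1,115,500 zł
  1,115,500 zł × 26% = 290,030 zł

290,030 zł > 230,945 zł, so the shadow minimum tax is the binding amount.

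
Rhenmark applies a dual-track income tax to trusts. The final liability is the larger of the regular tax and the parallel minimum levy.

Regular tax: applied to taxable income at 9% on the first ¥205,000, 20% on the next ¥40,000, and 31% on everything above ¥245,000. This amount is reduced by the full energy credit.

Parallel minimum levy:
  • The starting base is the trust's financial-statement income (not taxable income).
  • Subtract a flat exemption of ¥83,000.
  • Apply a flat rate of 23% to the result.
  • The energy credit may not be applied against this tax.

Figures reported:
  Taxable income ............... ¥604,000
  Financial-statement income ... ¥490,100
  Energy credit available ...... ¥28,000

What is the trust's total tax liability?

Regular tax:
  ¥205,000 × 9% = ¥18,450
  ¥40,000 × 20% = ¥8,000
  ¥359,000 × 31% = ¥111,290
  → ¥137,740
  Less energy credit ¥28,000 → ¥109,740

Parallel minimum levy:
  Base (financial-statement income): ¥490,100
  Less exemption ¥83,000 → base ¥407,100
  ¥407,100 × 23% = ¥93,633

¥109,740 > ¥93,633, so the regular tax governs.

¥109,740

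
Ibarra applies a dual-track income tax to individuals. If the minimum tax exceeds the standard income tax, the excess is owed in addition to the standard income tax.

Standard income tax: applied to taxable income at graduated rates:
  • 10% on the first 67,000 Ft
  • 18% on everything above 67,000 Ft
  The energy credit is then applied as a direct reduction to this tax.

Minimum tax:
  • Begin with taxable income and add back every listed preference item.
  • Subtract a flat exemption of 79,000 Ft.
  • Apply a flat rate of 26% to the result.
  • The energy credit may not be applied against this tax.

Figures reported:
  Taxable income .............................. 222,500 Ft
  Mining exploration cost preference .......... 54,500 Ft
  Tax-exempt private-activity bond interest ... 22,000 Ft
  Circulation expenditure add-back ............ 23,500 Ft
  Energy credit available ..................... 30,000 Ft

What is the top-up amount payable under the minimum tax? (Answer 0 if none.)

Standard income tax:
  67,000 Ft × 10% = 6,700 Ft
  155,500 Ft × 18% = 27,990 Ft
  → 34,690 Ft
  Less energy credit 30,000 Ft → 4,690 Ft

Minimum tax:
  Adjusted income: 222,500 Ft + 54,500 Ft + 22,000 Ft + 23,500 Ft = 322,500 Ft
  Less exemption 79,000 Ft → base 243,500 Ft
  243,500 Ft × 26% = 63,310 Ft

Excess of minimum tax over standard income tax: 63,310 Ft − 4,690 Ft = 58,620 Ft.

58,620 Ft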